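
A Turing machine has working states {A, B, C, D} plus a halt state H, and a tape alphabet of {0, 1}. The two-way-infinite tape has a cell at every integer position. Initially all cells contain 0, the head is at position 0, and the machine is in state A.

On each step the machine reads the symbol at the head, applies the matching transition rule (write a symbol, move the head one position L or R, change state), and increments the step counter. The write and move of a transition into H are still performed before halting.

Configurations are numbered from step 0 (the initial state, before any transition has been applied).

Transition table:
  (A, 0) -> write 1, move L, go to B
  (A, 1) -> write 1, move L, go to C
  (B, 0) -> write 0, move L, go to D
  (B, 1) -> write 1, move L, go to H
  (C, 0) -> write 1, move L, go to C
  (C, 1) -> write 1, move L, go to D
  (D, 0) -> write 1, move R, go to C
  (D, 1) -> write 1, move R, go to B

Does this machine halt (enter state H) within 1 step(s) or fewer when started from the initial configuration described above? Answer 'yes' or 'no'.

Step 1: in state A at pos 0, read 0 -> (A,0)->write 1,move L,goto B. Now: state=B, head=-1, tape[-2..1]=0010 (head:  ^)
After 1 step(s): state = B (not H) -> not halted within 1 -> no

Answer: no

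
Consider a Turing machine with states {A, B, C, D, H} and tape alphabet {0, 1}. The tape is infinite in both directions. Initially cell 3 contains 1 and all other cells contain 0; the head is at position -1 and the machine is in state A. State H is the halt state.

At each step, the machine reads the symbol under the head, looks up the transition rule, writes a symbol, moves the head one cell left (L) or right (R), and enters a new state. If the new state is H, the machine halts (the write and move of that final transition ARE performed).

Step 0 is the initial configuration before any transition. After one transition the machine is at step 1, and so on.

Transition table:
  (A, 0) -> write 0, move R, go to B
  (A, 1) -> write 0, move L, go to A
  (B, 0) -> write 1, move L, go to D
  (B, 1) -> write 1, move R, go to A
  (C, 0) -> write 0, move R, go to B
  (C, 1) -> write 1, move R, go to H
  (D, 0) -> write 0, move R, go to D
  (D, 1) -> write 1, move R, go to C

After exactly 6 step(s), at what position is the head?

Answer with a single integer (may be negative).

Answer: 1

Derivation:
Step 1: in state A at pos -1, read 0 -> (A,0)->write 0,move R,goto B. Now: state=B, head=0, tape[-2..4]=0000010 (head:   ^)
Step 2: in state B at pos 0, read 0 -> (B,0)->write 1,move L,goto D. Now: state=D, head=-1, tape[-2..4]=0010010 (head:  ^)
Step 3: in state D at pos -1, read 0 -> (D,0)->write 0,move R,goto D. Now: state=D, head=0, tape[-2..4]=0010010 (head:   ^)
Step 4: in state D at pos 0, read 1 -> (D,1)->write 1,move R,goto C. Now: state=C, head=1, tape[-2..4]=0010010 (head:    ^)
Step 5: in state C at pos 1, read 0 -> (C,0)->write 0,move R,goto B. Now: state=B, head=2, tape[-2..4]=0010010 (head:     ^)
Step 6: in state B at pos 2, read 0 -> (B,0)->write 1,move L,goto D. Now: state=D, head=1, tape[-2..4]=0010110 (head:    ^)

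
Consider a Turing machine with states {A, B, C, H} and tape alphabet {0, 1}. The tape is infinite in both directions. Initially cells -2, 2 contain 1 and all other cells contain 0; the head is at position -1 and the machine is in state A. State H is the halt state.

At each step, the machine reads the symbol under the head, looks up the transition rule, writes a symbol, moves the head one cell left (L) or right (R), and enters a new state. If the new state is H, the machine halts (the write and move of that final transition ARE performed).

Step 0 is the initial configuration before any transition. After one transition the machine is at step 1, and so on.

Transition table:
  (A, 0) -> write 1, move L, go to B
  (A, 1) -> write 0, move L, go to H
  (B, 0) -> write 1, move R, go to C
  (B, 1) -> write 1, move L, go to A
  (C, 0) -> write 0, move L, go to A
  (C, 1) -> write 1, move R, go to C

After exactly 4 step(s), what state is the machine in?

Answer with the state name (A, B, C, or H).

Answer: C

Derivation:
Step 1: in state A at pos -1, read 0 -> (A,0)->write 1,move L,goto B. Now: state=B, head=-2, tape[-3..3]=0110010 (head:  ^)
Step 2: in state B at pos -2, read 1 -> (B,1)->write 1,move L,goto A. Now: state=A, head=-3, tape[-4..3]=00110010 (head:  ^)
Step 3: in state A at pos -3, read 0 -> (A,0)->write 1,move L,goto B. Now: state=B, head=-4, tape[-5..3]=001110010 (head:  ^)
Step 4: in state B at pos -4, read 0 -> (B,0)->write 1,move R,goto C. Now: state=C, head=-3, tape[-5..3]=011110010 (head:   ^)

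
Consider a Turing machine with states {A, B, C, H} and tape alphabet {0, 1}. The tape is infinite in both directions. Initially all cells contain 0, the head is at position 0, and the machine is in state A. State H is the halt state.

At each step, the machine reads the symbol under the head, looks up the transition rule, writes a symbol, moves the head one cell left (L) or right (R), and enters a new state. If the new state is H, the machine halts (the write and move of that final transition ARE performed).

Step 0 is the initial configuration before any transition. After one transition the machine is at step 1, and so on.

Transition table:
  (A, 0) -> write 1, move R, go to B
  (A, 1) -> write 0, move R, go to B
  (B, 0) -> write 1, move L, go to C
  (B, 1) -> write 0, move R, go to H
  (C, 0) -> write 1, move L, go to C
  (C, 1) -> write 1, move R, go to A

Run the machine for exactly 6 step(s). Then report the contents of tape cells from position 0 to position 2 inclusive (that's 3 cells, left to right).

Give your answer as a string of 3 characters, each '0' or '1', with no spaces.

Step 1: in state A at pos 0, read 0 -> (A,0)->write 1,move R,goto B. Now: state=B, head=1, tape[-1..2]=0100 (head:   ^)
Step 2: in state B at pos 1, read 0 -> (B,0)->write 1,move L,goto C. Now: state=C, head=0, tape[-1..2]=0110 (head:  ^)
Step 3: in state C at pos 0, read 1 -> (C,1)->write 1,move R,goto A. Now: state=A, head=1, tape[-1..2]=0110 (head:   ^)
Step 4: in state A at pos 1, read 1 -> (A,1)->write 0,move R,goto B. Now: state=B, head=2, tape[-1..3]=01000 (head:    ^)
Step 5: in state B at pos 2, read 0 -> (B,0)->write 1,move L,goto C. Now: state=C, head=1, tape[-1..3]=01010 (head:   ^)
Step 6: in state C at pos 1, read 0 -> (C,0)->write 1,move L,goto C. Now: state=C, head=0, tape[-1..3]=01110 (head:  ^)

Answer: 111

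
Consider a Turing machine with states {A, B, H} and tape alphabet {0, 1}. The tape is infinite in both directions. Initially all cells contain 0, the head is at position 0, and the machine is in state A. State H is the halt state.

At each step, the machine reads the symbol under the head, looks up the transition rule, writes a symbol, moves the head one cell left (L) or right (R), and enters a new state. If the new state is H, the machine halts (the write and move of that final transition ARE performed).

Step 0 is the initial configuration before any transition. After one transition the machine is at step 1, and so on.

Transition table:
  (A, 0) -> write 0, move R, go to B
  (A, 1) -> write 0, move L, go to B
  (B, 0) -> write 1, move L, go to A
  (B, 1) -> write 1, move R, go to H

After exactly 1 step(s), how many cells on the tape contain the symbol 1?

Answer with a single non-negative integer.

Step 1: in state A at pos 0, read 0 -> (A,0)->write 0,move R,goto B. Now: state=B, head=1, tape[-1..2]=0000 (head:   ^)
No cell contains 1 after step 1 -> 0 cell(s)

Answer: 0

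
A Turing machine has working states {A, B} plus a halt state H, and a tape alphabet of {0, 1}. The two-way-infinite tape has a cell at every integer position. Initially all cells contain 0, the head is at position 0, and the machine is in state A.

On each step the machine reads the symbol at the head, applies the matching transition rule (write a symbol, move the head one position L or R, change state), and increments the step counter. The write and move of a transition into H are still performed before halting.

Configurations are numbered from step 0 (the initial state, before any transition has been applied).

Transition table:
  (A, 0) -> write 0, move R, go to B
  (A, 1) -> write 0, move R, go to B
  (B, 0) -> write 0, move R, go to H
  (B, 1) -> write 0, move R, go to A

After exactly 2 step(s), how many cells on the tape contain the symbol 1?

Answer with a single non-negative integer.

Step 1: in state A at pos 0, read 0 -> (A,0)->write 0,move R,goto B. Now: state=B, head=1, tape[-1..2]=0000 (head:   ^)
Step 2: in state B at pos 1, read 0 -> (B,0)->write 0,move R,goto H. Now: state=H, head=2, tape[-1..3]=00000 (head:    ^)
No cell contains 1 after step 2 -> 0 cell(s)

Answer: 0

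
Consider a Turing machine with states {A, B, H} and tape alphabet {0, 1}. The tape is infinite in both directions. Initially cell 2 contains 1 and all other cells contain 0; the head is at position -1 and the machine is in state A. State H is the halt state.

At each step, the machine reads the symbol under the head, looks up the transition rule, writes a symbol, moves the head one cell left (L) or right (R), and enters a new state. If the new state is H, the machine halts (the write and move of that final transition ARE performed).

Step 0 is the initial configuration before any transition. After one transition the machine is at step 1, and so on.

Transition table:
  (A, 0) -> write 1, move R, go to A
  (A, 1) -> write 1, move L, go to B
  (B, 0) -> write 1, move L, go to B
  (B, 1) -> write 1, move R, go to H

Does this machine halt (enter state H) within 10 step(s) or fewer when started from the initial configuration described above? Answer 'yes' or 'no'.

Step 1: in state A at pos -1, read 0 -> (A,0)->write 1,move R,goto A. Now: state=A, head=0, tape[-2..3]=010010 (head:   ^)
Step 2: in state A at pos 0, read 0 -> (A,0)->write 1,move R,goto A. Now: state=A, head=1, tape[-2..3]=011010 (head:    ^)
Step 3: in state A at pos 1, read 0 -> (A,0)->write 1,move R,goto A. Now: state=A, head=2, tape[-2..3]=011110 (head:     ^)
Step 4: in state A at pos 2, read 1 -> (A,1)->write 1,move L,goto B. Now: state=B, head=1, tape[-2..3]=011110 (head:    ^)
Step 5: in state B at pos 1, read 1 -> (B,1)->write 1,move R,goto H. Now: state=H, head=2, tape[-2..3]=011110 (head:     ^)
State H reached at step 5; 5 <= 10 -> yes

Answer: yes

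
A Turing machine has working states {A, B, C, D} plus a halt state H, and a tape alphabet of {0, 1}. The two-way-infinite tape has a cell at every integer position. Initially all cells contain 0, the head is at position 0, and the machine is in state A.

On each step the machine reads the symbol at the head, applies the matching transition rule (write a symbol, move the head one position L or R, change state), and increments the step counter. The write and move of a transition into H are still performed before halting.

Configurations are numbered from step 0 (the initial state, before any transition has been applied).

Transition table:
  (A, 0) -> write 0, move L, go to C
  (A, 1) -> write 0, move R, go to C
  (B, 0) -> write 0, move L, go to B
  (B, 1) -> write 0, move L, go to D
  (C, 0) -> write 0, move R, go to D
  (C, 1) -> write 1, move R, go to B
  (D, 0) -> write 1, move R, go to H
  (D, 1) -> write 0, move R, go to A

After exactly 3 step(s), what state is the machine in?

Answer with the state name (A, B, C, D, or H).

Answer: H

Derivation:
Step 1: in state A at pos 0, read 0 -> (A,0)->write 0,move L,goto C. Now: state=C, head=-1, tape[-2..1]=0000 (head:  ^)
Step 2: in state C at pos -1, read 0 -> (C,0)->write 0,move R,goto D. Now: state=D, head=0, tape[-2..1]=0000 (head:   ^)
Step 3: in state D at pos 0, read 0 -> (D,0)->write 1,move R,goto H. Now: state=H, head=1, tape[-2..2]=00100 (head:    ^)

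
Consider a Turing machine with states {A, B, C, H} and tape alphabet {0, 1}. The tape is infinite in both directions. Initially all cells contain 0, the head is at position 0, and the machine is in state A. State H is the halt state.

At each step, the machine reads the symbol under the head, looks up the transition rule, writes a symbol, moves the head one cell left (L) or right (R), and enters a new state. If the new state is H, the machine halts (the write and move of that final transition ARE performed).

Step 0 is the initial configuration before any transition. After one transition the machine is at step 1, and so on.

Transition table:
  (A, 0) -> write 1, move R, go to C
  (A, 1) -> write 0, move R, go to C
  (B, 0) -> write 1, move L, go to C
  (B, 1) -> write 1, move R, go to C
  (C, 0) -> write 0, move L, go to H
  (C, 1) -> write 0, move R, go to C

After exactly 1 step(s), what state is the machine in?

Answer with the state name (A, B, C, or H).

Step 1: in state A at pos 0, read 0 -> (A,0)->write 1,move R,goto C. Now: state=C, head=1, tape[-1..2]=0100 (head:   ^)

Answer: C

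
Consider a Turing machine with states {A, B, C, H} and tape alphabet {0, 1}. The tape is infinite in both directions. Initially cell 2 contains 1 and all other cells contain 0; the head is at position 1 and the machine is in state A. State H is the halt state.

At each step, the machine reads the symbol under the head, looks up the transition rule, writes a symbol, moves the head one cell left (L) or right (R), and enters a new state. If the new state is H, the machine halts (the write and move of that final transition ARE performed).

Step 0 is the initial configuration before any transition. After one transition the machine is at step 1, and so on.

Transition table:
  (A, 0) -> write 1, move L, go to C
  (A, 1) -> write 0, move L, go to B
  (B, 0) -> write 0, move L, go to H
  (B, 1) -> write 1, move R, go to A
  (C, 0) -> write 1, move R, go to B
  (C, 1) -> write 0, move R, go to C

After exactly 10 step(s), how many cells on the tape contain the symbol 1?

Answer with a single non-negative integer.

Answer: 2

Derivation:
Step 1: in state A at pos 1, read 0 -> (A,0)->write 1,move L,goto C. Now: state=C, head=0, tape[-1..3]=00110 (head:  ^)
Step 2: in state C at pos 0, read 0 -> (C,0)->write 1,move R,goto B. Now: state=B, head=1, tape[-1..3]=01110 (head:   ^)
Step 3: in state B at pos 1, read 1 -> (B,1)->write 1,move R,goto A. Now: state=A, head=2, tape[-1..3]=01110 (head:    ^)
Step 4: in state A at pos 2, read 1 -> (A,1)->write 0,move L,goto B. Now: state=B, head=1, tape[-1..3]=01100 (head:   ^)
Step 5: in state B at pos 1, read 1 -> (B,1)->write 1,move R,goto A. Now: state=A, head=2, tape[-1..3]=01100 (head:    ^)
Step 6: in state A at pos 2, read 0 -> (A,0)->write 1,move L,goto C. Now: state=C, head=1, tape[-1..3]=01110 (head:   ^)
Step 7: in state C at pos 1, read 1 -> (C,1)->write 0,move R,goto C. Now: state=C, head=2, tape[-1..3]=01010 (head:    ^)
Step 8: in state C at pos 2, read 1 -> (C,1)->write 0,move R,goto C. Now: state=C, head=3, tape[-1..4]=010000 (head:     ^)
Step 9: in state C at pos 3, read 0 -> (C,0)->write 1,move R,goto B. Now: state=B, head=4, tape[-1..5]=0100100 (head:      ^)
Step 10: in state B at pos 4, read 0 -> (B,0)->write 0,move L,goto H. Now: state=H, head=3, tape[-1..5]=0100100 (head:     ^)
Cells containing 1 after step 10: {0, 3} -> 2 cell(s)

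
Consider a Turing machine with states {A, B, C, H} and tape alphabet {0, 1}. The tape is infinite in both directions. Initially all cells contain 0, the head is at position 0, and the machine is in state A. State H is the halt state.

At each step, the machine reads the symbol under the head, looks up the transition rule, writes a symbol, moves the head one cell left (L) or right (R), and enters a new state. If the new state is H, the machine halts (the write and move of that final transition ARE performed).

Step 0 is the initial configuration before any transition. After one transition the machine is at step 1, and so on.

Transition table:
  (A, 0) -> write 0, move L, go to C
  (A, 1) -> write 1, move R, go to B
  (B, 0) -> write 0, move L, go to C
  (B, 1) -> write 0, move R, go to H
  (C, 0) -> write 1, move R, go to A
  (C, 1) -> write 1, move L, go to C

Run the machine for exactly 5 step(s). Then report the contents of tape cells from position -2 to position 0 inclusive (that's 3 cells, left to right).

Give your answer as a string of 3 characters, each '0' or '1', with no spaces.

Answer: 110

Derivation:
Step 1: in state A at pos 0, read 0 -> (A,0)->write 0,move L,goto C. Now: state=C, head=-1, tape[-2..1]=0000 (head:  ^)
Step 2: in state C at pos -1, read 0 -> (C,0)->write 1,move R,goto A. Now: state=A, head=0, tape[-2..1]=0100 (head:   ^)
Step 3: in state A at pos 0, read 0 -> (A,0)->write 0,move L,goto C. Now: state=C, head=-1, tape[-2..1]=0100 (head:  ^)
Step 4: in state C at pos -1, read 1 -> (C,1)->write 1,move L,goto C. Now: state=C, head=-2, tape[-3..1]=00100 (head:  ^)
Step 5: in state C at pos -2, read 0 -> (C,0)->write 1,move R,goto A. Now: state=A, head=-1, tape[-3..1]=01100 (head:   ^)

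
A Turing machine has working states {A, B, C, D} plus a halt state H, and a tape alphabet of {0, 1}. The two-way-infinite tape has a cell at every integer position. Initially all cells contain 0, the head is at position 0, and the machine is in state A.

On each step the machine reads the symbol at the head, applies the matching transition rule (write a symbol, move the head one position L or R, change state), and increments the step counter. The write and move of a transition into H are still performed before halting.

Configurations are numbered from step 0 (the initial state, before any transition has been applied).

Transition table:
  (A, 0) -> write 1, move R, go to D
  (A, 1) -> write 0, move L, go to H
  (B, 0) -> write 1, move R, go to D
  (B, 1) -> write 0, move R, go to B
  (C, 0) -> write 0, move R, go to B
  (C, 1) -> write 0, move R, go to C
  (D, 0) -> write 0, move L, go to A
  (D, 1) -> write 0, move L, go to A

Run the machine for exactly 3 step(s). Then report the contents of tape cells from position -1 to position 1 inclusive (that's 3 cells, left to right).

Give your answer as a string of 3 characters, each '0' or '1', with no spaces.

Answer: 000

Derivation:
Step 1: in state A at pos 0, read 0 -> (A,0)->write 1,move R,goto D. Now: state=D, head=1, tape[-1..2]=0100 (head:   ^)
Step 2: in state D at pos 1, read 0 -> (D,0)->write 0,move L,goto A. Now: state=A, head=0, tape[-1..2]=0100 (head:  ^)
Step 3: in state A at pos 0, read 1 -> (A,1)->write 0,move L,goto H. Now: state=H, head=-1, tape[-2..2]=00000 (head:  ^)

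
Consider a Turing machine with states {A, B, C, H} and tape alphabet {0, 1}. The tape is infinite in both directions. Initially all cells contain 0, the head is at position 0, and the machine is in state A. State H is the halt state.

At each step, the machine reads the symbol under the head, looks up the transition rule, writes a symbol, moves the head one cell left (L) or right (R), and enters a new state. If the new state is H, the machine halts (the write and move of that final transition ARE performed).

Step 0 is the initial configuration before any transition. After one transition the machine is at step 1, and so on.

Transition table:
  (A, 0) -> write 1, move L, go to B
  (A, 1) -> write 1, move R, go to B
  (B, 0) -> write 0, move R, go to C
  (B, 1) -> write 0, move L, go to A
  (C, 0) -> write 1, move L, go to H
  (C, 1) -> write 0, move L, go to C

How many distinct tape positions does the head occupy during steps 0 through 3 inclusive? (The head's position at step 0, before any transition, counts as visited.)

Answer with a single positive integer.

Step 1: in state A at pos 0, read 0 -> (A,0)->write 1,move L,goto B. Now: state=B, head=-1, tape[-2..1]=0010 (head:  ^)
Step 2: in state B at pos -1, read 0 -> (B,0)->write 0,move R,goto C. Now: state=C, head=0, tape[-2..1]=0010 (head:   ^)
Step 3: in state C at pos 0, read 1 -> (C,1)->write 0,move L,goto C. Now: state=C, head=-1, tape[-2..1]=0000 (head:  ^)
Head positions at steps 0..3: starting at 0, distinct positions visited = {-1, 0} -> 2 position(s)

Answer: 2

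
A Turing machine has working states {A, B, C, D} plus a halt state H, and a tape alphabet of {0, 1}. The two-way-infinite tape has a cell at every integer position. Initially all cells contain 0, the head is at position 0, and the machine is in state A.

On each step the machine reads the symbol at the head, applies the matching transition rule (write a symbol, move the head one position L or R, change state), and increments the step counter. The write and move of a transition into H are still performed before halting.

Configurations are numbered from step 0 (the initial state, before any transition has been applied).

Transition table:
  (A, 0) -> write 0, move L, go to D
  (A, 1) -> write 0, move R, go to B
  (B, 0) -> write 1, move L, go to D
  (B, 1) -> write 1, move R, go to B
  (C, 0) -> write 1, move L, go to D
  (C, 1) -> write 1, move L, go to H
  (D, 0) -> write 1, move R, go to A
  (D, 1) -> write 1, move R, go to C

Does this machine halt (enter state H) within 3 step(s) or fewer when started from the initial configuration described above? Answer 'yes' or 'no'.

Answer: no

Derivation:
Step 1: in state A at pos 0, read 0 -> (A,0)->write 0,move L,goto D. Now: state=D, head=-1, tape[-2..1]=0000 (head:  ^)
Step 2: in state D at pos -1, read 0 -> (D,0)->write 1,move R,goto A. Now: state=A, head=0, tape[-2..1]=0100 (head:   ^)
Step 3: in state A at pos 0, read 0 -> (A,0)->write 0,move L,goto D. Now: state=D, head=-1, tape[-2..1]=0100 (head:  ^)
After 3 step(s): state = D (not H) -> not halted within 3 -> no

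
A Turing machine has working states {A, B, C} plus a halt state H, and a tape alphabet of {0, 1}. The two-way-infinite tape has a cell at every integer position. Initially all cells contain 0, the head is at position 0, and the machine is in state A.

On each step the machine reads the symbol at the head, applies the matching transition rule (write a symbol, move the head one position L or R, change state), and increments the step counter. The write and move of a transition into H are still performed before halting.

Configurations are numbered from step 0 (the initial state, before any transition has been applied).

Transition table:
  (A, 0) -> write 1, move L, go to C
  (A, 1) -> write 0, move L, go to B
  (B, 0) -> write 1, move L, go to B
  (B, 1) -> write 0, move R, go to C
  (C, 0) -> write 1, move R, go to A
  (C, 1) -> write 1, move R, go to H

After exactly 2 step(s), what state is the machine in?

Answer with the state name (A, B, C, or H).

Answer: A

Derivation:
Step 1: in state A at pos 0, read 0 -> (A,0)->write 1,move L,goto C. Now: state=C, head=-1, tape[-2..1]=0010 (head:  ^)
Step 2: in state C at pos -1, read 0 -> (C,0)->write 1,move R,goto A. Now: state=A, head=0, tape[-2..1]=0110 (head:   ^)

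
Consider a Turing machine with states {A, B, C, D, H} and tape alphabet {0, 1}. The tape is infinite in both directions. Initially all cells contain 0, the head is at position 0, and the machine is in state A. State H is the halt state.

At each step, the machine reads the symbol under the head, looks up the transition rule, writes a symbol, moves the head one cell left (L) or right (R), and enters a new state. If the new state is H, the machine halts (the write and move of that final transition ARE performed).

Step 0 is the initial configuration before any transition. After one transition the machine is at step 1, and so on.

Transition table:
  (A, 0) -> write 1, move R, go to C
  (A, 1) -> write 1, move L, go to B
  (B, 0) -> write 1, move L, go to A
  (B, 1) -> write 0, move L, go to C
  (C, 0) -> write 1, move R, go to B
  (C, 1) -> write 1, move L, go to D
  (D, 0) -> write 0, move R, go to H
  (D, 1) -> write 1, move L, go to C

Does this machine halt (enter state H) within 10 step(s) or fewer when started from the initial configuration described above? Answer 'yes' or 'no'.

Answer: no

Derivation:
Step 1: in state A at pos 0, read 0 -> (A,0)->write 1,move R,goto C. Now: state=C, head=1, tape[-1..2]=0100 (head:   ^)
Step 2: in state C at pos 1, read 0 -> (C,0)->write 1,move R,goto B. Now: state=B, head=2, tape[-1..3]=01100 (head:    ^)
Step 3: in state B at pos 2, read 0 -> (B,0)->write 1,move L,goto A. Now: state=A, head=1, tape[-1..3]=01110 (head:   ^)
Step 4: in state A at pos 1, read 1 -> (A,1)->write 1,move L,goto B. Now: state=B, head=0, tape[-1..3]=01110 (head:  ^)
Step 5: in state B at pos 0, read 1 -> (B,1)->write 0,move L,goto C. Now: state=C, head=-1, tape[-2..3]=000110 (head:  ^)
Step 6: in state C at pos -1, read 0 -> (C,0)->write 1,move R,goto B. Now: state=B, head=0, tape[-2..3]=010110 (head:   ^)
Step 7: in state B at pos 0, read 0 -> (B,0)->write 1,move L,goto A. Now: state=A, head=-1, tape[-2..3]=011110 (head:  ^)
Step 8: in state A at pos -1, read 1 -> (A,1)->write 1,move L,goto B. Now: state=B, head=-2, tape[-3..3]=0011110 (head:  ^)
Step 9: in state B at pos -2, read 0 -> (B,0)->write 1,move L,goto A. Now: state=A, head=-3, tape[-4..3]=00111110 (head:  ^)
Step 10: in state A at pos -3, read 0 -> (A,0)->write 1,move R,goto C. Now: state=C, head=-2, tape[-4..3]=01111110 (head:   ^)
After 10 step(s): state = C (not H) -> not halted within 10 -> no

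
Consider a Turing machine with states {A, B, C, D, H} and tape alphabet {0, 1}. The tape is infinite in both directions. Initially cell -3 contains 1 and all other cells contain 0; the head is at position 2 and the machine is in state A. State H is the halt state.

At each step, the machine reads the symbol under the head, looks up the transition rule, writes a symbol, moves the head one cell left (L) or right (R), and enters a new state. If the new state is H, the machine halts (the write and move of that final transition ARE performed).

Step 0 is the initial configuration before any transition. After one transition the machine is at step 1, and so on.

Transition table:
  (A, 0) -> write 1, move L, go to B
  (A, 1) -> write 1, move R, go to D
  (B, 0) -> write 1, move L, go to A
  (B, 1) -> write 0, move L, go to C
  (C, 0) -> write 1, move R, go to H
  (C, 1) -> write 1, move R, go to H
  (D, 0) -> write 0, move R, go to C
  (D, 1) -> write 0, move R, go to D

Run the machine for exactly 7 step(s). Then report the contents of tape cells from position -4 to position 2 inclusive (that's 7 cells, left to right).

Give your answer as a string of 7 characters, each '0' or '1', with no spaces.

Answer: 1011111

Derivation:
Step 1: in state A at pos 2, read 0 -> (A,0)->write 1,move L,goto B. Now: state=B, head=1, tape[-4..3]=01000010 (head:      ^)
Step 2: in state B at pos 1, read 0 -> (B,0)->write 1,move L,goto A. Now: state=A, head=0, tape[-4..3]=01000110 (head:     ^)
Step 3: in state A at pos 0, read 0 -> (A,0)->write 1,move L,goto B. Now: state=B, head=-1, tape[-4..3]=01001110 (head:    ^)
Step 4: in state B at pos -1, read 0 -> (B,0)->write 1,move L,goto A. Now: state=A, head=-2, tape[-4..3]=01011110 (head:   ^)
Step 5: in state A at pos -2, read 0 -> (A,0)->write 1,move L,goto B. Now: state=B, head=-3, tape[-4..3]=01111110 (head:  ^)
Step 6: in state B at pos -3, read 1 -> (B,1)->write 0,move L,goto C. Now: state=C, head=-4, tape[-5..3]=000111110 (head:  ^)
Step 7: in state C at pos -4, read 0 -> (C,0)->write 1,move R,goto H. Now: state=H, head=-3, tape[-5..3]=010111110 (head:   ^)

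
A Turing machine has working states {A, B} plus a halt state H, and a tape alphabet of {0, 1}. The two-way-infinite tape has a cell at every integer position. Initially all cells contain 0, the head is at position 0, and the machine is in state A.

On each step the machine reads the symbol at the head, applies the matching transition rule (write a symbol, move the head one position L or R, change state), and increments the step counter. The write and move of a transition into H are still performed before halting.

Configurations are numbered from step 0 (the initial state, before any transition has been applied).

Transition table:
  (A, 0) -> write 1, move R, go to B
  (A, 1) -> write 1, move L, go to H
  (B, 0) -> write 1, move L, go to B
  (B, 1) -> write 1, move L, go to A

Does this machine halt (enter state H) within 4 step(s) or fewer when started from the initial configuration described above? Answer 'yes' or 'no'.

Answer: no

Derivation:
Step 1: in state A at pos 0, read 0 -> (A,0)->write 1,move R,goto B. Now: state=B, head=1, tape[-1..2]=0100 (head:   ^)
Step 2: in state B at pos 1, read 0 -> (B,0)->write 1,move L,goto B. Now: state=B, head=0, tape[-1..2]=0110 (head:  ^)
Step 3: in state B at pos 0, read 1 -> (B,1)->write 1,move L,goto A. Now: state=A, head=-1, tape[-2..2]=00110 (head:  ^)
Step 4: in state A at pos -1, read 0 -> (A,0)->write 1,move R,goto B. Now: state=B, head=0, tape[-2..2]=01110 (head:   ^)
After 4 step(s): state = B (not H) -> not halted within 4 -> no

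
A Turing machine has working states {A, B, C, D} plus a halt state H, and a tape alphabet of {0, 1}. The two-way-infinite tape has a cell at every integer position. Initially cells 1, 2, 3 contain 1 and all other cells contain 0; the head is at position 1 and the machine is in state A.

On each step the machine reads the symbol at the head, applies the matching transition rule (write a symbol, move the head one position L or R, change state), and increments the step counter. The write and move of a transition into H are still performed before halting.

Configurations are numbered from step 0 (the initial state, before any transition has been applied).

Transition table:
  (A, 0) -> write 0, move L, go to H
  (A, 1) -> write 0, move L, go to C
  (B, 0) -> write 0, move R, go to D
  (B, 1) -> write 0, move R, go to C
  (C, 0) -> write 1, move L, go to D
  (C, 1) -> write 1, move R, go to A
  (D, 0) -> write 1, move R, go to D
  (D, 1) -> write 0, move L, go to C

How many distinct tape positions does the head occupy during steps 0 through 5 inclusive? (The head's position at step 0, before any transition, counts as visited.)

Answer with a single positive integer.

Step 1: in state A at pos 1, read 1 -> (A,1)->write 0,move L,goto C. Now: state=C, head=0, tape[-1..4]=000110 (head:  ^)
Step 2: in state C at pos 0, read 0 -> (C,0)->write 1,move L,goto D. Now: state=D, head=-1, tape[-2..4]=0010110 (head:  ^)
Step 3: in state D at pos -1, read 0 -> (D,0)->write 1,move R,goto D. Now: state=D, head=0, tape[-2..4]=0110110 (head:   ^)
Step 4: in state D at pos 0, read 1 -> (D,1)->write 0,move L,goto C. Now: state=C, head=-1, tape[-2..4]=0100110 (head:  ^)
Step 5: in state C at pos -1, read 1 -> (C,1)->write 1,move R,goto A. Now: state=A, head=0, tape[-2..4]=0100110 (head:   ^)
Head positions at steps 0..5: starting at 1, distinct positions visited = {-1, 0, 1} -> 3 position(s)

Answer: 3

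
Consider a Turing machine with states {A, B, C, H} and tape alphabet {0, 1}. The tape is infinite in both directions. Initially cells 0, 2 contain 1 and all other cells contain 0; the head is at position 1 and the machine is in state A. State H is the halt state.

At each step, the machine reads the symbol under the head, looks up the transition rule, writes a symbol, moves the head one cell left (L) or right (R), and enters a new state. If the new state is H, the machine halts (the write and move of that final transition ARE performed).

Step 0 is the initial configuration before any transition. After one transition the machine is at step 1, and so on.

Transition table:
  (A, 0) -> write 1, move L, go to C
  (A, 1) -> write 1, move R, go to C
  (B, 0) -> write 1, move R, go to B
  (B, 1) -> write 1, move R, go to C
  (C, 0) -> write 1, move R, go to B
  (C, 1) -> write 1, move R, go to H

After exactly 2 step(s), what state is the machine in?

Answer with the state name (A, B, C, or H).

Answer: H

Derivation:
Step 1: in state A at pos 1, read 0 -> (A,0)->write 1,move L,goto C. Now: state=C, head=0, tape[-1..3]=01110 (head:  ^)
Step 2: in state C at pos 0, read 1 -> (C,1)->write 1,move R,goto H. Now: state=H, head=1, tape[-1..3]=01110 (head:   ^)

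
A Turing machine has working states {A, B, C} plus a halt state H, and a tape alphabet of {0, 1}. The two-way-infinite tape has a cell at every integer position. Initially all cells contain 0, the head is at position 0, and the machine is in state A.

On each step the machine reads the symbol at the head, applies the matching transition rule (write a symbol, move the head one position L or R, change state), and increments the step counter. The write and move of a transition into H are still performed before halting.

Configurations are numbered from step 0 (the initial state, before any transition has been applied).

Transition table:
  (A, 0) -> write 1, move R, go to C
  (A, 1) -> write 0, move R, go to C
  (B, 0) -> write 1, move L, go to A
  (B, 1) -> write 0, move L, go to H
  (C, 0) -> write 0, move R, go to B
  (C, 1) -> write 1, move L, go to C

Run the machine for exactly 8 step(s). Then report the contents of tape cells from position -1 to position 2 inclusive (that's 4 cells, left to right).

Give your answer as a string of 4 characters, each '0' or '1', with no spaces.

Step 1: in state A at pos 0, read 0 -> (A,0)->write 1,move R,goto C. Now: state=C, head=1, tape[-1..2]=0100 (head:   ^)
Step 2: in state C at pos 1, read 0 -> (C,0)->write 0,move R,goto B. Now: state=B, head=2, tape[-1..3]=01000 (head:    ^)
Step 3: in state B at pos 2, read 0 -> (B,0)->write 1,move L,goto A. Now: state=A, head=1, tape[-1..3]=01010 (head:   ^)
Step 4: in state A at pos 1, read 0 -> (A,0)->write 1,move R,goto C. Now: state=C, head=2, tape[-1..3]=01110 (head:    ^)
Step 5: in state C at pos 2, read 1 -> (C,1)->write 1,move L,goto C. Now: state=C, head=1, tape[-1..3]=01110 (head:   ^)
Step 6: in state C at pos 1, read 1 -> (C,1)->write 1,move L,goto C. Now: state=C, head=0, tape[-1..3]=01110 (head:  ^)
Step 7: in state C at pos 0, read 1 -> (C,1)->write 1,move L,goto C. Now: state=C, head=-1, tape[-2..3]=001110 (head:  ^)
Step 8: in state C at pos -1, read 0 -> (C,0)->write 0,move R,goto B. Now: state=B, head=0, tape[-2..3]=001110 (head:   ^)

Answer: 0111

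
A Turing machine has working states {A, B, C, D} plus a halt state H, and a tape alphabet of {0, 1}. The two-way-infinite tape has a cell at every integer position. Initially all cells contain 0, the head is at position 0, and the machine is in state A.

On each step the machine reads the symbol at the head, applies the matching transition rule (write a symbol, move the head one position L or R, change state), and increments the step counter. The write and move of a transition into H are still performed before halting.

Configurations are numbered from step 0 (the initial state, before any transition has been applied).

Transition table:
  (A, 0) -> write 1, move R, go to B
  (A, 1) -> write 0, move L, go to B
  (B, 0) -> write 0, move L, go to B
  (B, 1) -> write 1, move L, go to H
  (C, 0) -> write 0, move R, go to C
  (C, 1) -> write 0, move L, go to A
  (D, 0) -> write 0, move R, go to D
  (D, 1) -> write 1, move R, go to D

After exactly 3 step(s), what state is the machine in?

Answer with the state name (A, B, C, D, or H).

Answer: H

Derivation:
Step 1: in state A at pos 0, read 0 -> (A,0)->write 1,move R,goto B. Now: state=B, head=1, tape[-1..2]=0100 (head:   ^)
Step 2: in state B at pos 1, read 0 -> (B,0)->write 0,move L,goto B. Now: state=B, head=0, tape[-1..2]=0100 (head:  ^)
Step 3: in state B at pos 0, read 1 -> (B,1)->write 1,move L,goto H. Now: state=H, head=-1, tape[-2..2]=00100 (head:  ^)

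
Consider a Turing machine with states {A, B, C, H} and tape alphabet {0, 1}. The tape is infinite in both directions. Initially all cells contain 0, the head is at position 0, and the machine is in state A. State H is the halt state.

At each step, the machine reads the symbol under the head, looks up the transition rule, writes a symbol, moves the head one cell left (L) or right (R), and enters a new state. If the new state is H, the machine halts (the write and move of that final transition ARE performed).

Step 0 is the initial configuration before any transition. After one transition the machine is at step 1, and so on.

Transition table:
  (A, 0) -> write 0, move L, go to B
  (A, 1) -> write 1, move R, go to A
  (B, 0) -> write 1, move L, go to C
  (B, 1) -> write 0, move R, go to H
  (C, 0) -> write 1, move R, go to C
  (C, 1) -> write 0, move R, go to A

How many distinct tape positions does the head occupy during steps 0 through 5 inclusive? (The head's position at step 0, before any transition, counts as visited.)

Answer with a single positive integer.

Answer: 3

Derivation:
Step 1: in state A at pos 0, read 0 -> (A,0)->write 0,move L,goto B. Now: state=B, head=-1, tape[-2..1]=0000 (head:  ^)
Step 2: in state B at pos -1, read 0 -> (B,0)->write 1,move L,goto C. Now: state=C, head=-2, tape[-3..1]=00100 (head:  ^)
Step 3: in state C at pos -2, read 0 -> (C,0)->write 1,move R,goto C. Now: state=C, head=-1, tape[-3..1]=01100 (head:   ^)
Step 4: in state C at pos -1, read 1 -> (C,1)->write 0,move R,goto A. Now: state=A, head=0, tape[-3..1]=01000 (head:    ^)
Step 5: in state A at pos 0, read 0 -> (A,0)->write 0,move L,goto B. Now: state=B, head=-1, tape[-3..1]=01000 (head:   ^)
Head positions at steps 0..5: starting at 0, distinct positions visited = {-2, -1, 0} -> 3 position(s)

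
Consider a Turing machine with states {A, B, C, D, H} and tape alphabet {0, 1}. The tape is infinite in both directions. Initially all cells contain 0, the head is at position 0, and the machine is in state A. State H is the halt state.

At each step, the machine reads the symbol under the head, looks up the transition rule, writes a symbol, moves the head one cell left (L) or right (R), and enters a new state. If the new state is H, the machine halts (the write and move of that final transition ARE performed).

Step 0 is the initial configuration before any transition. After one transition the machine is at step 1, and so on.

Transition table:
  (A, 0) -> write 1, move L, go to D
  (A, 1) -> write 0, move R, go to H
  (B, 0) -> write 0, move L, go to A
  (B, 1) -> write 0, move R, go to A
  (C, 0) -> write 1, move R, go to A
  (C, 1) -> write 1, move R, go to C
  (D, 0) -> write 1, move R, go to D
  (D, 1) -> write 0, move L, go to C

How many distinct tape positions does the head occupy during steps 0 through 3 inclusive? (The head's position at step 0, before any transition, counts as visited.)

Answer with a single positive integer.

Step 1: in state A at pos 0, read 0 -> (A,0)->write 1,move L,goto D. Now: state=D, head=-1, tape[-2..1]=0010 (head:  ^)
Step 2: in state D at pos -1, read 0 -> (D,0)->write 1,move R,goto D. Now: state=D, head=0, tape[-2..1]=0110 (head:   ^)
Step 3: in state D at pos 0, read 1 -> (D,1)->write 0,move L,goto C. Now: state=C, head=-1, tape[-2..1]=0100 (head:  ^)
Head positions at steps 0..3: starting at 0, distinct positions visited = {-1, 0} -> 2 position(s)

Answer: 2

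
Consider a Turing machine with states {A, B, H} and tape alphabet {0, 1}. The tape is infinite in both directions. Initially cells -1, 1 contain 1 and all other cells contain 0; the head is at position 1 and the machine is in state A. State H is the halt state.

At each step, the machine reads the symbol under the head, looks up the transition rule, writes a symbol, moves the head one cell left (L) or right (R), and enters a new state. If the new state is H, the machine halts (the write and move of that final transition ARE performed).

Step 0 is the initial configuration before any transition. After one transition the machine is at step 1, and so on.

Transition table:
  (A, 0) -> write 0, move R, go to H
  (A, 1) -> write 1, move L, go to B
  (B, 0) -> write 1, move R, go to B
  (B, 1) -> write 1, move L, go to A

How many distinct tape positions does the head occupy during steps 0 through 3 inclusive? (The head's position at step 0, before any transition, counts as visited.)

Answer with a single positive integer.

Step 1: in state A at pos 1, read 1 -> (A,1)->write 1,move L,goto B. Now: state=B, head=0, tape[-2..2]=01010 (head:   ^)
Step 2: in state B at pos 0, read 0 -> (B,0)->write 1,move R,goto B. Now: state=B, head=1, tape[-2..2]=01110 (head:    ^)
Step 3: in state B at pos 1, read 1 -> (B,1)->write 1,move L,goto A. Now: state=A, head=0, tape[-2..2]=01110 (head:   ^)
Head positions at steps 0..3: starting at 1, distinct positions visited = {0, 1} -> 2 position(s)

Answer: 2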